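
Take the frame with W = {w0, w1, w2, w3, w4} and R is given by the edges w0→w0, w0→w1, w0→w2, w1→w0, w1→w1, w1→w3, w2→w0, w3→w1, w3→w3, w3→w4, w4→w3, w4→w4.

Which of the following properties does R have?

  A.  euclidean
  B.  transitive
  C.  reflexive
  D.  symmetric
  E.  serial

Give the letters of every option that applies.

(A) not euclidean: w0 R w1 and w0 R w2 but not w1 R w2.
(B) not transitive: w0 R w1 and w1 R w3 but not w0 R w3.
(C) not reflexive: not w2 R w2.
(D) symmetric: every R-edge is matched by its reverse.
(E) serial: every world has an R-successor.

D, E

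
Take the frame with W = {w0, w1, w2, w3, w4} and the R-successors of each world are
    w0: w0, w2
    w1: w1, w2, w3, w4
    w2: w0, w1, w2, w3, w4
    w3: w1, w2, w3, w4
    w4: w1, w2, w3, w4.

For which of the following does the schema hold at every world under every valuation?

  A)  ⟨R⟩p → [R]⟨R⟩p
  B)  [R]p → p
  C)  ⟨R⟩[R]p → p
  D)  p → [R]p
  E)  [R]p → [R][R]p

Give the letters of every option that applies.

R is reflexive: each world relates to itself.
R is symmetric: every R-edge is matched by its reverse.
R is not transitive: w0 R w2 and w2 R w1 but not w0 R w1.
R is not euclidean: w2 R w0 and w2 R w1 but not w0 R w1.
R is not a subset of the identity: w0 R w2 with w0 ≠ w2.
(A) axiom 5: valid iff R is euclidean. R is not euclidean — not valid.
(B) axiom T: valid iff R is reflexive. R is reflexive — valid.
(C) ⟨R⟩[R]p → p is the dual of axiom B; it is valid on a frame exactly when R is symmetric. R is symmetric, so valid.
(D) p → [R]p is equivalent to ◇p→p; it holds exactly when R ⊆ identity. Here R ⊄ identity — not valid.
(E) [R]p → [R][R]p is axiom 4, which corresponds to transitivity. R is not transitive — not valid.

B, C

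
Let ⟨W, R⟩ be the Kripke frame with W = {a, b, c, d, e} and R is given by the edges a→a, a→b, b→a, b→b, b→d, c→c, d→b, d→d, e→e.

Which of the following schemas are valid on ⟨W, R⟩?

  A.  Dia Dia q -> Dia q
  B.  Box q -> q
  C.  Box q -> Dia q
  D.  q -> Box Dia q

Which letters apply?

R is reflexive: each world relates to itself.
R is symmetric: every R-edge is matched by its reverse.
R is not transitive: a R b and b R d but not a R d.
R is serial: every world has an R-successor.
(A) Dia Dia q -> Dia q is the dual of axiom 4, which corresponds to transitivity. R is not transitive — not valid.
(B) Box q -> q (axiom T) characterises the reflexive frames. R is reflexive — valid.
(C) axiom D: valid iff R is serial. R is serial — valid.
(D) q -> Box Dia q (axiom B) characterises the symmetric frames. R is symmetric — valid.

B, C, D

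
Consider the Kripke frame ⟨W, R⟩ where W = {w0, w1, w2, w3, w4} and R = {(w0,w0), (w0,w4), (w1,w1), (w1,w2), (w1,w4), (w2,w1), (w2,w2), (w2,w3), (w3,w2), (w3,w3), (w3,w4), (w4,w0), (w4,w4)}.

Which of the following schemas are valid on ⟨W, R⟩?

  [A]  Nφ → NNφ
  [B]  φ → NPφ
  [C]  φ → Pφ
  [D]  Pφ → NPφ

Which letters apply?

R is reflexive: each world relates to itself.
R is not symmetric: w1 R w4 but not w4 R w1.
R is not transitive: w1 R w2 and w2 R w3 but not w1 R w3.
R is not euclidean: w1 R w2 and w1 R w4 but not w2 R w4.
(A) axiom 4: valid iff R is transitive. R is not transitive — not valid.
(B) φ → NPφ is axiom B; it is valid on a frame exactly when R is symmetric. R is not symmetric, so not valid.
(C) the dual of axiom T: valid iff R is reflexive. R is reflexive — valid.
(D) Pφ → NPφ is axiom 5, which corresponds to the euclidean property. R is not euclidean — not valid.

C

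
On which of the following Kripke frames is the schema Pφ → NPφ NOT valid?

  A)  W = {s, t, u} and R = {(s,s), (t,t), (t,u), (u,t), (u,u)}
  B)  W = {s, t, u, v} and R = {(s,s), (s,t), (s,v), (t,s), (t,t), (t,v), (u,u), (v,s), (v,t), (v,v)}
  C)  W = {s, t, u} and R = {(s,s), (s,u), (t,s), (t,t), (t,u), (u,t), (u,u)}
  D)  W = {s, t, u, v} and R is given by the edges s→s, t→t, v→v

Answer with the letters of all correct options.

The schema Pφ → NPφ is axiom 5; it is valid on a frame iff R is euclidean.
(A) R is euclidean (any two R-successors of the same world are R-related), so the schema is valid here.
(B) R is euclidean (any two R-successors of the same world are R-related), so the schema is valid here.
(C) R is not euclidean (s R u and s R s but not u R s), so the schema fails here.
(D) R is euclidean (any two R-successors of the same world are R-related), so the schema is valid here.

C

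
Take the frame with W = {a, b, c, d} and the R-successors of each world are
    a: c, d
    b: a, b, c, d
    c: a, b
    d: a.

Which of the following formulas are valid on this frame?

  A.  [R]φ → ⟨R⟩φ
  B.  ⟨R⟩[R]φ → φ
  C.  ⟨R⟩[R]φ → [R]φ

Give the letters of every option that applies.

R is not symmetric: b R a but not a R b.
R is not euclidean: a R c and a R d but not c R d.
R is serial: every world has an R-successor.
(A) [R]φ → ⟨R⟩φ is axiom D, which corresponds to seriality. R is serial — valid.
(B) the dual of axiom B: valid iff R is symmetric. R is not symmetric — not valid.
(C) the dual of axiom 5: valid iff R is euclidean. R is not euclidean — not valid.

A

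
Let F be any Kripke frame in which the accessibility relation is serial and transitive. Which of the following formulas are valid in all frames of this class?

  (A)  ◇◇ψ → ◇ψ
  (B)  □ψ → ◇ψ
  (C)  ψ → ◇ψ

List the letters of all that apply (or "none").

(A) ◇◇ψ → ◇ψ is the dual of axiom 4; it is valid on a frame exactly when R is transitive. Every such R is transitive, so valid.
(B) □ψ → ◇ψ (axiom D) characterises the serial frames. Every such R is serial — valid.
(C) ψ → ◇ψ (the dual of axiom T) characterises the reflexive frames. Such an R need not be reflexive — not valid.

A, B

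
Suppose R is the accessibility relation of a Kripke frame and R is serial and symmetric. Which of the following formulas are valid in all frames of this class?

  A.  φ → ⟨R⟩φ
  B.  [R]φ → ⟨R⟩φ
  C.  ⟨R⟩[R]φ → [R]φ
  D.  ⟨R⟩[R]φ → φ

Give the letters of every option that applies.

B, D

(A) the dual of axiom T: valid iff R is reflexive. Such an R need not be reflexive — not valid.
(B) axiom D: valid iff R is serial. Every such R is serial — valid.
(C) ⟨R⟩[R]φ → [R]φ (the dual of axiom 5) characterises the euclidean frames. Such an R need not be euclidean — not valid.
(D) ⟨R⟩[R]φ → φ is the dual of axiom B; it is valid on a frame exactly when R is symmetric. Every such R is symmetric, so valid.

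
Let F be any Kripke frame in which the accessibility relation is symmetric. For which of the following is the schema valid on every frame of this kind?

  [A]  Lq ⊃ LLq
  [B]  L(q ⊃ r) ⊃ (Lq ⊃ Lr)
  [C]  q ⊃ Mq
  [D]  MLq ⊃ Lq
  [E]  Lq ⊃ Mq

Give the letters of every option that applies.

B

(A) axiom 4: valid iff R is transitive. Such an R need not be transitive — not valid.
(B) L(q ⊃ r) ⊃ (Lq ⊃ Lr) is the K axiom; it holds on all frames — valid.
(C) q ⊃ Mq is the dual of axiom T; it is valid on a frame exactly when R is reflexive. Such an R need not be reflexive, so not valid.
(D) the dual of axiom 5: valid iff R is euclidean. Such an R need not be euclidean — not valid.
(E) axiom D: valid iff R is serial. Such an R need not be serial — not valid.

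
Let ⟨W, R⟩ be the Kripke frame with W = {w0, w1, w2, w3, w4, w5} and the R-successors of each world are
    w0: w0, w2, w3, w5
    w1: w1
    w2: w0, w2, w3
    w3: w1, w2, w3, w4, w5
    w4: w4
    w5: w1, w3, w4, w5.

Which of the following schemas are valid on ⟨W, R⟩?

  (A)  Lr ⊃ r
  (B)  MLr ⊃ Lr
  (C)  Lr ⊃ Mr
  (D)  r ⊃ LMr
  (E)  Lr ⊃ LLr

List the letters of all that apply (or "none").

R is reflexive: each world relates to itself.
R is not symmetric: w0 R w3 but not w3 R w0.
R is not transitive: w0 R w3 and w3 R w1 but not w0 R w1.
R is not euclidean: w0 R w2 and w0 R w5 but not w2 R w5.
R is serial: every world has an R-successor.
(A) Lr ⊃ r (axiom T) characterises the reflexive frames. R is reflexive — valid.
(B) MLr ⊃ Lr is the dual of axiom 5, which corresponds to the euclidean property. R is not euclidean — not valid.
(C) Lr ⊃ Mr (axiom D) characterises the serial frames. R is serial — valid.
(D) r ⊃ LMr is axiom B; it is valid on a frame exactly when R is symmetric. R is not symmetric, so not valid.
(E) Lr ⊃ LLr is axiom 4, which corresponds to transitivity. R is not transitive — not valid.

A, C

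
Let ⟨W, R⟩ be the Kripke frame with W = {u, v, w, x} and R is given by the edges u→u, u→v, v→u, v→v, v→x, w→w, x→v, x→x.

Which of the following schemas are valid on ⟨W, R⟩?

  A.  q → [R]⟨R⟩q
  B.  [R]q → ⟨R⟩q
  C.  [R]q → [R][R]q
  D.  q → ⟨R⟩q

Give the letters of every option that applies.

R is reflexive: each world relates to itself.
R is symmetric: every R-edge is matched by its reverse.
R is not transitive: u R v and v R x but not u R x.
R is serial: every world has an R-successor.
(A) q → [R]⟨R⟩q is axiom B; it is valid on a frame exactly when R is symmetric. R is symmetric, so valid.
(B) axiom D: valid iff R is serial. R is serial — valid.
(C) axiom 4: valid iff R is transitive. R is not transitive — not valid.
(D) q → ⟨R⟩q is the dual of axiom T, which corresponds to reflexivity. R is reflexive — valid.

A, B, D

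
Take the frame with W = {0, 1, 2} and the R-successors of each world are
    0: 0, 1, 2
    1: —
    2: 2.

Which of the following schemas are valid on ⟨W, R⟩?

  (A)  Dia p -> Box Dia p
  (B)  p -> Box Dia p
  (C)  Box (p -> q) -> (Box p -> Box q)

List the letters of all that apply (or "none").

R is not symmetric: 0 R 1 but not 1 R 0.
R is not euclidean: 0 R 1 and 0 R 0 but not 1 R 0.
(A) Dia p -> Box Dia p is axiom 5, which corresponds to the euclidean property. R is not euclidean — not valid.
(B) p -> Box Dia p is axiom B; it is valid on a frame exactly when R is symmetric. R is not symmetric, so not valid.
(C) Box (p -> q) -> (Box p -> Box q) is the K axiom; it holds on all frames — valid.

C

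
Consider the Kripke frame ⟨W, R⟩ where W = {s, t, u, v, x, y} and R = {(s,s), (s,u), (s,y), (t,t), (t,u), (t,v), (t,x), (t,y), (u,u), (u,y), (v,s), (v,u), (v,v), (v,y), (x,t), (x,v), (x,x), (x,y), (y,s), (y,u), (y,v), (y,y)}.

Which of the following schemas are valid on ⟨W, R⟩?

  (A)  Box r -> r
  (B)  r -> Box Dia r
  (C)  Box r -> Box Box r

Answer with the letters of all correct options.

R is reflexive: each world relates to itself.
R is not symmetric: s R u but not u R s.
R is not transitive: s R y and y R v but not s R v.
(A) Box r -> r is axiom T, which corresponds to reflexivity. R is reflexive — valid.
(B) r -> Box Dia r is axiom B; it is valid on a frame exactly when R is symmetric. R is not symmetric, so not valid.
(C) Box r -> Box Box r is axiom 4, which corresponds to transitivity. R is not transitive — not valid.

A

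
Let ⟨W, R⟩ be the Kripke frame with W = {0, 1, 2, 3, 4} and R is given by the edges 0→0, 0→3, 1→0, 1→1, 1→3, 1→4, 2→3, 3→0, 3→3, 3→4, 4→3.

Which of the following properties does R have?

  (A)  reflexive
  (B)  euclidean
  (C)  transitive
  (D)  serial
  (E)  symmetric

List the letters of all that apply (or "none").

D

(A) not reflexive: not 2 R 2.
(B) not euclidean: 1 R 0 and 1 R 1 but not 0 R 1.
(C) not transitive: 0 R 3 and 3 R 4 but not 0 R 4.
(D) serial: every world has an R-successor.
(E) not symmetric: 1 R 0 but not 0 R 1.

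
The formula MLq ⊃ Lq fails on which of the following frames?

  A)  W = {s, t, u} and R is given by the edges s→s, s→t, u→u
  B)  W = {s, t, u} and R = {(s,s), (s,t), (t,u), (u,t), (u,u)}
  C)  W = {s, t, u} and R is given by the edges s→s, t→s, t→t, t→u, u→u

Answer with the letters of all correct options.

A, B, C

The schema MLq ⊃ Lq is the dual of axiom 5; it is valid on a frame iff R is euclidean.
(A) R is not euclidean (s R t and s R s but not t R s), so the schema fails here.
(B) R is not euclidean (s R t and s R s but not t R s), so the schema fails here.
(C) R is not euclidean (t R s and t R t but not s R t), so the schema fails here.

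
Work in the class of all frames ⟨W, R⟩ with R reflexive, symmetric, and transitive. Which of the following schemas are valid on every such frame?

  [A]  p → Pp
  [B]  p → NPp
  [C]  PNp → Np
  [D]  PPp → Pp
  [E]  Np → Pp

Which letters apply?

A relation that is reflexive, symmetric, and transitive is also euclidean and serial.
(A) the dual of axiom T: valid iff R is reflexive. Every such R is reflexive — valid.
(B) p → NPp (axiom B) characterises the symmetric frames. Every such R is symmetric — valid.
(C) PNp → Np is the dual of axiom 5; it is valid on a frame exactly when R is euclidean. Every such R is euclidean, so valid.
(D) PPp → Pp (the dual of axiom 4) characterises the transitive frames. Every such R is transitive — valid.
(E) Np → Pp (axiom D) characterises the serial frames. Every such R is serial — valid.

A, B, C, D, E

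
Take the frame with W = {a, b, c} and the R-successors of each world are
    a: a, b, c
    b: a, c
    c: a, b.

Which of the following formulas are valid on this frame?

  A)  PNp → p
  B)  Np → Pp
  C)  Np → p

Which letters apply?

R is not reflexive: not b R b.
R is symmetric: every R-edge is matched by its reverse.
R is serial: every world has an R-successor.
(A) PNp → p is the dual of axiom B; it is valid on a frame exactly when R is symmetric. R is symmetric, so valid.
(B) Np → Pp (axiom D) characterises the serial frames. R is serial — valid.
(C) axiom T: valid iff R is reflexive. R is not reflexive — not valid.

A, B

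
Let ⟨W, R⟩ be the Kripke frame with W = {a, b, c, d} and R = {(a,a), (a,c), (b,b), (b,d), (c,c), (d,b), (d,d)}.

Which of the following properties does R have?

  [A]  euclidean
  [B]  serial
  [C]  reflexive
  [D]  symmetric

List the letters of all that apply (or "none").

B, C

(A) not euclidean: a R c and a R a but not c R a.
(B) serial: every world has an R-successor.
(C) reflexive: each world relates to itself.
(D) not symmetric: a R c but not c R a.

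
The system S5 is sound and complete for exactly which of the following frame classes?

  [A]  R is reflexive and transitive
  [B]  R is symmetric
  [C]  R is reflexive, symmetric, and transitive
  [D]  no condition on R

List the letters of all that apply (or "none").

C

(A) this class determines S4, not S5.
(B) this class determines KB, not S5.
(C) S5 is sound and complete for exactly this class.
(D) this class determines K, not S5.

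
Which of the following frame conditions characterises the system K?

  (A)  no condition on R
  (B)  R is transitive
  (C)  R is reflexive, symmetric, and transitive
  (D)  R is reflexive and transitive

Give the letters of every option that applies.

A

(A) K is sound and complete for exactly this class.
(B) this class determines K4, not K.
(C) this class determines S5, not K.
(D) this class determines S4, not K.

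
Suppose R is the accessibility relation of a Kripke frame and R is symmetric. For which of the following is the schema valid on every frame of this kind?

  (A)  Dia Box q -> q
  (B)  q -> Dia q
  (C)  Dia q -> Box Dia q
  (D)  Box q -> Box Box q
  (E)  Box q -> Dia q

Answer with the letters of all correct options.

(A) Dia Box q -> q is the dual of axiom B; it is valid on a frame exactly when R is symmetric. Every such R is symmetric, so valid.
(B) the dual of axiom T: valid iff R is reflexive. Such an R need not be reflexive — not valid.
(C) axiom 5: valid iff R is euclidean. Such an R need not be euclidean — not valid.
(D) Box q -> Box Box q is axiom 4, which corresponds to transitivity. Such an R need not be transitive — not valid.
(E) Box q -> Dia q is axiom D; it is valid on a frame exactly when R is serial. Such an R need not be serial, so not valid.

A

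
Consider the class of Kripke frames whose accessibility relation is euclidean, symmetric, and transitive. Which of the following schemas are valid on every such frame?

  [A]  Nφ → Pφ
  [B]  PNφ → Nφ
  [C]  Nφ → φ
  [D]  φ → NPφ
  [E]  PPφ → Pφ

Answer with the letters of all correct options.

B, D, E

(A) Nφ → Pφ is axiom D; it is valid on a frame exactly when R is serial. Such an R need not be serial, so not valid.
(B) PNφ → Nφ is the dual of axiom 5, which corresponds to the euclidean property. Every such R is euclidean — valid.
(C) axiom T: valid iff R is reflexive. Such an R need not be reflexive — not valid.
(D) axiom B: valid iff R is symmetric. Every such R is symmetric — valid.
(E) the dual of axiom 4: valid iff R is transitive. Every such R is transitive — valid.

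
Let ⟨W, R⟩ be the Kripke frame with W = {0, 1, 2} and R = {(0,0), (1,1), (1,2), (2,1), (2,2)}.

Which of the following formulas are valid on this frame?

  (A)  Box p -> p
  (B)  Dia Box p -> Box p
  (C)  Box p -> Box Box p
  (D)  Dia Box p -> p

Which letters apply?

R is reflexive: each world relates to itself.
R is symmetric: every R-edge is matched by its reverse.
R is transitive: R is closed under composition.
R is euclidean: any two R-successors of the same world are R-related.
(A) Box p -> p is axiom T; it is valid on a frame exactly when R is reflexive. R is reflexive, so valid.
(B) Dia Box p -> Box p is the dual of axiom 5, which corresponds to the euclidean property. R is euclidean — valid.
(C) Box p -> Box Box p (axiom 4) characterises the transitive frames. R is transitive — valid.
(D) the dual of axiom B: valid iff R is symmetric. R is symmetric — valid.

A, B, C, D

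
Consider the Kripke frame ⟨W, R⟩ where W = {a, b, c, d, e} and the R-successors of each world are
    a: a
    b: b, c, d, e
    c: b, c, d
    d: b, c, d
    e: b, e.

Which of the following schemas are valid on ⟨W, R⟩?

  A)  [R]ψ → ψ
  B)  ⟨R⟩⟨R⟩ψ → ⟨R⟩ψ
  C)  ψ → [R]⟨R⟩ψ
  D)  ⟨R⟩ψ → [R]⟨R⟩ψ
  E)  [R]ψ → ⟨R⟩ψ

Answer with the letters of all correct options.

R is reflexive: each world relates to itself.
R is symmetric: every R-edge is matched by its reverse.
R is not transitive: c R b and b R e but not c R e.
R is not euclidean: b R c and b R e but not c R e.
R is serial: every world has an R-successor.
(A) [R]ψ → ψ is axiom T; it is valid on a frame exactly when R is reflexive. R is reflexive, so valid.
(B) ⟨R⟩⟨R⟩ψ → ⟨R⟩ψ (the dual of axiom 4) characterises the transitive frames. R is not transitive — not valid.
(C) ψ → [R]⟨R⟩ψ (axiom B) characterises the symmetric frames. R is symmetric — valid.
(D) axiom 5: valid iff R is euclidean. R is not euclidean — not valid.
(E) [R]ψ → ⟨R⟩ψ (axiom D) characterises the serial frames. R is serial — valid.

A, C, E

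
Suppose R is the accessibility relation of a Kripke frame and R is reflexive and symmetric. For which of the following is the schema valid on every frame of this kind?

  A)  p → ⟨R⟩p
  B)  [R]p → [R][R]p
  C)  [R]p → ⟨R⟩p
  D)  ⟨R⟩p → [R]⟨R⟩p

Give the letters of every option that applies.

A, C

Reflexive relations are serial.
(A) p → ⟨R⟩p is the dual of axiom T; it is valid on a frame exactly when R is reflexive. Every such R is reflexive, so valid.
(B) axiom 4: valid iff R is transitive. Such an R need not be transitive — not valid.
(C) [R]p → ⟨R⟩p is axiom D; it is valid on a frame exactly when R is serial. Every such R is serial, so valid.
(D) ⟨R⟩p → [R]⟨R⟩p is axiom 5, which corresponds to the euclidean property. Such an R need not be euclidean — not valid.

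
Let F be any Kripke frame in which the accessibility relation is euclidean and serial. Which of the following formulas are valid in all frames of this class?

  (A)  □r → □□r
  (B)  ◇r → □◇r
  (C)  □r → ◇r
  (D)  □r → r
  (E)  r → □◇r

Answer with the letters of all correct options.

B, C

(A) □r → □□r is axiom 4; it is valid on a frame exactly when R is transitive. Such an R need not be transitive, so not valid.
(B) axiom 5: valid iff R is euclidean. Every such R is euclidean — valid.
(C) axiom D: valid iff R is serial. Every such R is serial — valid.
(D) □r → r is axiom T; it is valid on a frame exactly when R is reflexive. Such an R need not be reflexive, so not valid.
(E) r → □◇r (axiom B) characterises the symmetric frames. Such an R need not be symmetric — not valid.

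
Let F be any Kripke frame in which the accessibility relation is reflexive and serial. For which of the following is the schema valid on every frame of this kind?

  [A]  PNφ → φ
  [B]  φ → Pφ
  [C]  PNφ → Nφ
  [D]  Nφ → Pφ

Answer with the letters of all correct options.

(A) the dual of axiom B: valid iff R is symmetric. Such an R need not be symmetric — not valid.
(B) φ → Pφ is the dual of axiom T; it is valid on a frame exactly when R is reflexive. Every such R is reflexive, so valid.
(C) PNφ → Nφ (the dual of axiom 5) characterises the euclidean frames. Such an R need not be euclidean — not valid.
(D) axiom D: valid iff R is serial. Every such R is serial — valid.

B, D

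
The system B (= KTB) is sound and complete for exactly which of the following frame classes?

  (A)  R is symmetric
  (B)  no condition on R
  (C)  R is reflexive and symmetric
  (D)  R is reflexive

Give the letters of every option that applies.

C

(A) this class determines KB, not B (= KTB).
(B) this class determines K, not B (= KTB).
(C) B (= KTB) is sound and complete for exactly this class.
(D) this class determines T (= KT), not B (= KTB).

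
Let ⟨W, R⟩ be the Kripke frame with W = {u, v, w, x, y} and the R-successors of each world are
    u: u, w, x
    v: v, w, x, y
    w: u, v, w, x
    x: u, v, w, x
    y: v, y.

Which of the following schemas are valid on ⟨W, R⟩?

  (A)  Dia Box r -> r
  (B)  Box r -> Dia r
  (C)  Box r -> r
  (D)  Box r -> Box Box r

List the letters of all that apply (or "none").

R is reflexive: each world relates to itself.
R is symmetric: every R-edge is matched by its reverse.
R is not transitive: u R w and w R v but not u R v.
R is serial: every world has an R-successor.
(A) Dia Box r -> r is the dual of axiom B; it is valid on a frame exactly when R is symmetric. R is symmetric, so valid.
(B) Box r -> Dia r is axiom D; it is valid on a frame exactly when R is serial. R is serial, so valid.
(C) Box r -> r is axiom T, which corresponds to reflexivity. R is reflexive — valid.
(D) Box r -> Box Box r is axiom 4, which corresponds to transitivity. R is not transitive — not valid.

A, B, C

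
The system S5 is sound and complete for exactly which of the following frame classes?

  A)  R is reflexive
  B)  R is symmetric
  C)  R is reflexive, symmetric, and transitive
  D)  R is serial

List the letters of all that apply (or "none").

C

(A) this class determines T (= KT), not S5.
(B) this class determines KB, not S5.
(C) S5 is sound and complete for exactly this class.
(D) this class determines D, not S5.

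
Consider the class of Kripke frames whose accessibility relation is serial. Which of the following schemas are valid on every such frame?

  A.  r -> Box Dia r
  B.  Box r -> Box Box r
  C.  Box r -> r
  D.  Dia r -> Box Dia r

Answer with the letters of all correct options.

(A) r -> Box Dia r (axiom B) characterises the symmetric frames. Such an R need not be symmetric — not valid.
(B) Box r -> Box Box r is axiom 4, which corresponds to transitivity. Such an R need not be transitive — not valid.
(C) axiom T: valid iff R is reflexive. Such an R need not be reflexive — not valid.
(D) Dia r -> Box Dia r is axiom 5; it is valid on a frame exactly when R is euclidean. Such an R need not be euclidean, so not valid.

none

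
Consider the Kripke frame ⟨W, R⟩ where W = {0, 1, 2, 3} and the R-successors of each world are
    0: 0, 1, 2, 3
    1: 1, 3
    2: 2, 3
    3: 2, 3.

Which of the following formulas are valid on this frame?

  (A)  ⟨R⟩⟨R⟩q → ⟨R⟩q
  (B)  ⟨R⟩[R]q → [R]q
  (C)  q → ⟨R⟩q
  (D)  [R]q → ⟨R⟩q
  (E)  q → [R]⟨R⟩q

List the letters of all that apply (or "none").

C, D

R is reflexive: each world relates to itself.
R is not symmetric: 0 R 1 but not 1 R 0.
R is not transitive: 1 R 3 and 3 R 2 but not 1 R 2.
R is not euclidean: 0 R 1 and 0 R 0 but not 1 R 0.
R is serial: every world has an R-successor.
(A) the dual of axiom 4: valid iff R is transitive. R is not transitive — not valid.
(B) ⟨R⟩[R]q → [R]q (the dual of axiom 5) characterises the euclidean frames. R is not euclidean — not valid.
(C) q → ⟨R⟩q is the dual of axiom T; it is valid on a frame exactly when R is reflexive. R is reflexive, so valid.
(D) [R]q → ⟨R⟩q (axiom D) characterises the serial frames. R is serial — valid.
(E) q → [R]⟨R⟩q (axiom B) characterises the symmetric frames. R is not symmetric — not valid.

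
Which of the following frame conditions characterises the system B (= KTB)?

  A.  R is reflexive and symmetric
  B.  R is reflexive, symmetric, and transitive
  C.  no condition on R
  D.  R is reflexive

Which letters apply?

(A) B (= KTB) is sound and complete for exactly this class.
(B) this class determines S5, not B (= KTB).
(C) this class determines K, not B (= KTB).
(D) this class determines T (= KT), not B (= KTB).

A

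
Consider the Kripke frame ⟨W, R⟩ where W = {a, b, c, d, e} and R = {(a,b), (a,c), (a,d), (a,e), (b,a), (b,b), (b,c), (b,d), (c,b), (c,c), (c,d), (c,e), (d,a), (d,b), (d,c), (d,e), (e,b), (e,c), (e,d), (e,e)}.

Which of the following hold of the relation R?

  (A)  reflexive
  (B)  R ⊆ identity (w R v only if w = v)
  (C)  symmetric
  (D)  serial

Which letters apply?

(A) not reflexive: not a R a.
(B) not ⊆ identity: a R b with a ≠ b.
(C) not symmetric: a R c but not c R a.
(D) serial: every world has an R-successor.

D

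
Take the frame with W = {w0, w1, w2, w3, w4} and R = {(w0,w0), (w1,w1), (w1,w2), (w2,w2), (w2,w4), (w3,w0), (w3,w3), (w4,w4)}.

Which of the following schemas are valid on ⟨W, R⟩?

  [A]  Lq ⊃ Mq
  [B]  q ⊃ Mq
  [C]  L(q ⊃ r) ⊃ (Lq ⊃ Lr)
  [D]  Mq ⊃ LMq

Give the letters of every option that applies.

A, B, C

R is reflexive: each world relates to itself.
R is not euclidean: w1 R w2 and w1 R w1 but not w2 R w1.
R is serial: every world has an R-successor.
(A) Lq ⊃ Mq (axiom D) characterises the serial frames. R is serial — valid.
(B) the dual of axiom T: valid iff R is reflexive. R is reflexive — valid.
(C) this is just K, valid on every normal frame.
(D) Mq ⊃ LMq (axiom 5) characterises the euclidean frames. R is not euclidean — not valid.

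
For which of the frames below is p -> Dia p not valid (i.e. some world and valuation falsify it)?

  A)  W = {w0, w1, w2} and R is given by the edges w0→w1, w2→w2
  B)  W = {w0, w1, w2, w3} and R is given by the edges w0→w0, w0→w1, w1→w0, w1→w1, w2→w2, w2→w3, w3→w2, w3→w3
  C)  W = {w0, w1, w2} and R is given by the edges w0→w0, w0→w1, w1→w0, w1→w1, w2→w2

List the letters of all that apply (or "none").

The schema p -> Dia p is the dual of axiom T; it is valid on a frame iff R is reflexive.
(A) R is not reflexive (not w0 R w0), so the schema fails here.
(B) R is reflexive (each world relates to itself), so the schema is valid here.
(C) R is reflexive (each world relates to itself), so the schema is valid here.

A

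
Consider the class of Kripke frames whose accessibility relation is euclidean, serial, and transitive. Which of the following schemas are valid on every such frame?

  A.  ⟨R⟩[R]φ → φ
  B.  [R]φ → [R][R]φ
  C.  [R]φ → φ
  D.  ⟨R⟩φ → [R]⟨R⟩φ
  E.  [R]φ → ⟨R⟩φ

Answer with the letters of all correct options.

B, D, E

(A) the dual of axiom B: valid iff R is symmetric. Such an R need not be symmetric — not valid.
(B) [R]φ → [R][R]φ is axiom 4, which corresponds to transitivity. Every such R is transitive — valid.
(C) [R]φ → φ is axiom T; it is valid on a frame exactly when R is reflexive. Such an R need not be reflexive, so not valid.
(D) ⟨R⟩φ → [R]⟨R⟩φ (axiom 5) characterises the euclidean frames. Every such R is euclidean — valid.
(E) axiom D: valid iff R is serial. Every such R is serial — valid.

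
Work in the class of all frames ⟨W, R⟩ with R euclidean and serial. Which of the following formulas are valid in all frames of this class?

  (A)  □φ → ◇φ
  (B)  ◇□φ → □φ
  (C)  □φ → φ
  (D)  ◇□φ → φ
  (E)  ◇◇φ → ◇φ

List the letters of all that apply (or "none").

A, B

(A) □φ → ◇φ is axiom D, which corresponds to seriality. Every such R is serial — valid.
(B) ◇□φ → □φ is the dual of axiom 5, which corresponds to the euclidean property. Every such R is euclidean — valid.
(C) □φ → φ (axiom T) characterises the reflexive frames. Such an R need not be reflexive — not valid.
(D) the dual of axiom B: valid iff R is symmetric. Such an R need not be symmetric — not valid.
(E) the dual of axiom 4: valid iff R is transitive. Such an R need not be transitive — not valid.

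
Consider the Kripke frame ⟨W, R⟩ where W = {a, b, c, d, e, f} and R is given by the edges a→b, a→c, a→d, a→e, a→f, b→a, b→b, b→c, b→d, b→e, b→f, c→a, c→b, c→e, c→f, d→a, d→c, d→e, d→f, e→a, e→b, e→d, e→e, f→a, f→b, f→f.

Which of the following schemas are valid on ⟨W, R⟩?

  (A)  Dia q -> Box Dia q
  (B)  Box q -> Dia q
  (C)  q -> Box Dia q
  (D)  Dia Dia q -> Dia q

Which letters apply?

B

R is not symmetric: b R d but not d R b.
R is not transitive: a R b and b R a but not a R a.
R is not euclidean: a R c and a R d but not c R d.
R is serial: every world has an R-successor.
(A) Dia q -> Box Dia q is axiom 5; it is valid on a frame exactly when R is euclidean. R is not euclidean, so not valid.
(B) axiom D: valid iff R is serial. R is serial — valid.
(C) q -> Box Dia q is axiom B, which corresponds to symmetry. R is not symmetric — not valid.
(D) the dual of axiom 4: valid iff R is transitive. R is not transitive — not valid.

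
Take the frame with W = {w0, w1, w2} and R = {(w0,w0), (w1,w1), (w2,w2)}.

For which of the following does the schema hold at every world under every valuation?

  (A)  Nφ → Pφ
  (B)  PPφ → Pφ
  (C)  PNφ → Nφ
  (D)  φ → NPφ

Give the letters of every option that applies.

R is symmetric: every R-edge is matched by its reverse.
R is transitive: R is closed under composition.
R is euclidean: any two R-successors of the same world are R-related.
R is serial: every world has an R-successor.
(A) Nφ → Pφ is axiom D; it is valid on a frame exactly when R is serial. R is serial, so valid.
(B) PPφ → Pφ is the dual of axiom 4, which corresponds to transitivity. R is transitive — valid.
(C) the dual of axiom 5: valid iff R is euclidean. R is euclidean — valid.
(D) φ → NPφ (axiom B) characterises the symmetric frames. R is symmetric — valid.

A, B, C, D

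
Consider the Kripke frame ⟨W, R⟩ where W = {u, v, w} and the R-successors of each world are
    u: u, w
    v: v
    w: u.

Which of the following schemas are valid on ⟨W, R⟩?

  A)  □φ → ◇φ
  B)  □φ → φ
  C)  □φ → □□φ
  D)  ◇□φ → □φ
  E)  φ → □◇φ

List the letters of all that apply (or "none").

R is not reflexive: not w R w.
R is symmetric: every R-edge is matched by its reverse.
R is not transitive: w R u and u R w but not w R w.
R is not euclidean: u R w and u R w but not w R w.
R is serial: every world has an R-successor.
(A) □φ → ◇φ is axiom D, which corresponds to seriality. R is serial — valid.
(B) axiom T: valid iff R is reflexive. R is not reflexive — not valid.
(C) axiom 4: valid iff R is transitive. R is not transitive — not valid.
(D) ◇□φ → □φ (the dual of axiom 5) characterises the euclidean frames. R is not euclidean — not valid.
(E) φ → □◇φ is axiom B; it is valid on a frame exactly when R is symmetric. R is symmetric, so valid.

A, E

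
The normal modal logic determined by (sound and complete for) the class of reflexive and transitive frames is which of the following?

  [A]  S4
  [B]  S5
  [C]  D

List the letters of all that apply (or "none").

A

(A) S4 is determined by exactly this class.
(B) S5 is determined by the class of reflexive, symmetric, and transitive frames.
(C) D is determined by the class of serial frames.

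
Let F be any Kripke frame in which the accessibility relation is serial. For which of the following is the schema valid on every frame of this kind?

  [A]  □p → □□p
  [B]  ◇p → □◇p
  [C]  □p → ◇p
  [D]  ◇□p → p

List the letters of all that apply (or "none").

(A) □p → □□p (axiom 4) characterises the transitive frames. Such an R need not be transitive — not valid.
(B) ◇p → □◇p is axiom 5; it is valid on a frame exactly when R is euclidean. Such an R need not be euclidean, so not valid.
(C) □p → ◇p (axiom D) characterises the serial frames. Every such R is serial — valid.
(D) ◇□p → p is the dual of axiom B; it is valid on a frame exactly when R is symmetric. Such an R need not be symmetric, so not valid.

C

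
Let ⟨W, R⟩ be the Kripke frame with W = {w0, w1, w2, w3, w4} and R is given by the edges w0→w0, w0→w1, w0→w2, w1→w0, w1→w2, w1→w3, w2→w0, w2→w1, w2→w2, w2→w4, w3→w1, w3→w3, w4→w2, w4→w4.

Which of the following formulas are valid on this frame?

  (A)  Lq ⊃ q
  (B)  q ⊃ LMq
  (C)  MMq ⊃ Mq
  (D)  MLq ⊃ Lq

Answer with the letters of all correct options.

R is not reflexive: not w1 R w1.
R is symmetric: every R-edge is matched by its reverse.
R is not transitive: w0 R w1 and w1 R w3 but not w0 R w3.
R is not euclidean: w1 R w0 and w1 R w3 but not w0 R w3.
(A) Lq ⊃ q is axiom T; it is valid on a frame exactly when R is reflexive. R is not reflexive, so not valid.
(B) q ⊃ LMq is axiom B; it is valid on a frame exactly when R is symmetric. R is symmetric, so valid.
(C) MMq ⊃ Mq is the dual of axiom 4; it is valid on a frame exactly when R is transitive. R is not transitive, so not valid.
(D) the dual of axiom 5: valid iff R is euclidean. R is not euclidean — not valid.

B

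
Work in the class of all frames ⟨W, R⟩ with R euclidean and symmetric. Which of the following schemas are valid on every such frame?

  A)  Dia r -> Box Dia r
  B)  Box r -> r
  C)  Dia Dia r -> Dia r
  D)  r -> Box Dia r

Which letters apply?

A, C, D

A symmetric euclidean relation is transitive (uRv and vRw give vRu by symmetry, then uRw by the euclidean condition, applied at v).
(A) Dia r -> Box Dia r is axiom 5, which corresponds to the euclidean property. Every such R is euclidean — valid.
(B) axiom T: valid iff R is reflexive. Such an R need not be reflexive — not valid.
(C) Dia Dia r -> Dia r is the dual of axiom 4; it is valid on a frame exactly when R is transitive. Every such R is transitive, so valid.
(D) r -> Box Dia r is axiom B; it is valid on a frame exactly when R is symmetric. Every such R is symmetric, so valid.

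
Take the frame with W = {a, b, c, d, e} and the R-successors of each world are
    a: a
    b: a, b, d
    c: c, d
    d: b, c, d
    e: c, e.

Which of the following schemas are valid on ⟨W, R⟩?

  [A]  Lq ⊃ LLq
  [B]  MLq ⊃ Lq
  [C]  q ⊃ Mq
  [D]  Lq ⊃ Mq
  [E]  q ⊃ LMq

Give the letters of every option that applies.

R is reflexive: each world relates to itself.
R is not symmetric: b R a but not a R b.
R is not transitive: b R d and d R c but not b R c.
R is not euclidean: b R a and b R b but not a R b.
R is serial: every world has an R-successor.
(A) axiom 4: valid iff R is transitive. R is not transitive — not valid.
(B) MLq ⊃ Lq is the dual of axiom 5; it is valid on a frame exactly when R is euclidean. R is not euclidean, so not valid.
(C) q ⊃ Mq is the dual of axiom T, which corresponds to reflexivity. R is reflexive — valid.
(D) Lq ⊃ Mq (axiom D) characterises the serial frames. R is serial — valid.
(E) q ⊃ LMq is axiom B; it is valid on a frame exactly when R is symmetric. R is not symmetric, so not valid.

C, D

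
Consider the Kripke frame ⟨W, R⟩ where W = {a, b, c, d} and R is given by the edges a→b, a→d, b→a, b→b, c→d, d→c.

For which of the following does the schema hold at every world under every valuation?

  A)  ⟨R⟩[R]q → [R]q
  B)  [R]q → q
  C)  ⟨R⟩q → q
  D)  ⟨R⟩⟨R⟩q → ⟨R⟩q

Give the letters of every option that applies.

none

R is not reflexive: not a R a.
R is not transitive: a R b and b R a but not a R a.
R is not euclidean: a R b and a R d but not b R d.
R is not a subset of the identity: a R b with a ≠ b.
(A) ⟨R⟩[R]q → [R]q is the dual of axiom 5; it is valid on a frame exactly when R is euclidean. R is not euclidean, so not valid.
(B) axiom T: valid iff R is reflexive. R is not reflexive — not valid.
(C) ⟨R⟩q → q is the converse of T; it holds exactly when R ⊆ identity. Here R ⊄ identity — not valid.
(D) ⟨R⟩⟨R⟩q → ⟨R⟩q is the dual of axiom 4, which corresponds to transitivity. R is not transitive — not valid.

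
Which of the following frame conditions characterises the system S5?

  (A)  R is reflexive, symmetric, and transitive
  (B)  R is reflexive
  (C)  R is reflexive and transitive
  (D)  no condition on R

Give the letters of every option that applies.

(A) S5 is sound and complete for exactly this class.
(B) this class determines T (= KT), not S5.
(C) this class determines S4, not S5.
(D) this class determines K, not S5.

A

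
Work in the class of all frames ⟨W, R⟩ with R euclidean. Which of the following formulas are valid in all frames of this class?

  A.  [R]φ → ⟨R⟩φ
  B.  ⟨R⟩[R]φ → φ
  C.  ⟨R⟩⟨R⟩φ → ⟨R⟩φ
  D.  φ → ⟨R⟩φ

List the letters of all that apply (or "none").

(A) [R]φ → ⟨R⟩φ is axiom D, which corresponds to seriality. Such an R need not be serial — not valid.
(B) ⟨R⟩[R]φ → φ is the dual of axiom B, which corresponds to symmetry. Such an R need not be symmetric — not valid.
(C) ⟨R⟩⟨R⟩φ → ⟨R⟩φ (the dual of axiom 4) characterises the transitive frames. Such an R need not be transitive — not valid.
(D) φ → ⟨R⟩φ (the dual of axiom T) characterises the reflexive frames. Such an R need not be reflexive — not valid.

none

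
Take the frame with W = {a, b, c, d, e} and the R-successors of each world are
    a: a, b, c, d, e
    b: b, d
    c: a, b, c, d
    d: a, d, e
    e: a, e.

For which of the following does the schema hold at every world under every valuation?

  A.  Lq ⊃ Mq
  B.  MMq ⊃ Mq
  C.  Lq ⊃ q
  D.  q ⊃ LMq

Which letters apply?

A, C

R is reflexive: each world relates to itself.
R is not symmetric: a R b but not b R a.
R is not transitive: b R d and d R a but not b R a.
R is serial: every world has an R-successor.
(A) Lq ⊃ Mq (axiom D) characterises the serial frames. R is serial — valid.
(B) MMq ⊃ Mq is the dual of axiom 4, which corresponds to transitivity. R is not transitive — not valid.
(C) Lq ⊃ q is axiom T, which corresponds to reflexivity. R is reflexive — valid.
(D) q ⊃ LMq is axiom B; it is valid on a frame exactly when R is symmetric. R is not symmetric, so not valid.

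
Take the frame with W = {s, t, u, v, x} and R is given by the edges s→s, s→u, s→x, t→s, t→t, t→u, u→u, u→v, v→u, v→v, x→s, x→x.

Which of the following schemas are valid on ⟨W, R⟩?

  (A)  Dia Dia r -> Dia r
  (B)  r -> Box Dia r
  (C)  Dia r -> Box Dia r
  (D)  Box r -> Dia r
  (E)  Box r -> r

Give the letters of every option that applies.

R is reflexive: each world relates to itself.
R is not symmetric: s R u but not u R s.
R is not transitive: s R u and u R v but not s R v.
R is not euclidean: s R u and s R s but not u R s.
R is serial: every world has an R-successor.
(A) Dia Dia r -> Dia r is the dual of axiom 4; it is valid on a frame exactly when R is transitive. R is not transitive, so not valid.
(B) r -> Box Dia r is axiom B; it is valid on a frame exactly when R is symmetric. R is not symmetric, so not valid.
(C) axiom 5: valid iff R is euclidean. R is not euclidean — not valid.
(D) Box r -> Dia r is axiom D; it is valid on a frame exactly when R is serial. R is serial, so valid.
(E) Box r -> r (axiom T) characterises the reflexive frames. R is reflexive — valid.

D, E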